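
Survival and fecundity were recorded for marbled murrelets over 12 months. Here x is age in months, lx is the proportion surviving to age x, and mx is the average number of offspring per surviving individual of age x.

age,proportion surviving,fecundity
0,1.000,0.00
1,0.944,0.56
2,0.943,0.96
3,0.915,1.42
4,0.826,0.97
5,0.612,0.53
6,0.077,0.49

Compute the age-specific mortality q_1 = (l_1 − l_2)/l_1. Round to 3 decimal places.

0.001

q_1 = (l_1 − l_2) / l_1 = (0.944 − 0.943) / 0.944
     = 0.001 / 0.944 = 0.001059… → 0.001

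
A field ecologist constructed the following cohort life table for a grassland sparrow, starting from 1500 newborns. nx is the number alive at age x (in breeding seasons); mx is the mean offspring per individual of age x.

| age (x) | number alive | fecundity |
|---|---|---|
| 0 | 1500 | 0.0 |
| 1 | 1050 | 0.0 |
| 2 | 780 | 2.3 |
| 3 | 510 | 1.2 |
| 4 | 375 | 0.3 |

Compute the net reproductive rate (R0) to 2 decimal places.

1.68

lx = nx/n0 = nx/1500: 1, 0.7, 0.52, 0.34, 0.25
lx·mx by age: 0, 0, 1.196, 0.408, 0.075
R0 = Σ lx·mx = 1.679 → 1.68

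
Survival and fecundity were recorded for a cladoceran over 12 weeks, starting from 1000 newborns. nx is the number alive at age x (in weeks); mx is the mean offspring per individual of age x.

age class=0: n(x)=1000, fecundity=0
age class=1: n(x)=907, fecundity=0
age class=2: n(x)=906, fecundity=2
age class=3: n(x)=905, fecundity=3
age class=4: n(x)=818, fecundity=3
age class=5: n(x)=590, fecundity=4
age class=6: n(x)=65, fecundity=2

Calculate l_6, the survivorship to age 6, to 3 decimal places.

0.065

l_6 = n_6/n_0 = 65/1000 = 0.065 → 0.065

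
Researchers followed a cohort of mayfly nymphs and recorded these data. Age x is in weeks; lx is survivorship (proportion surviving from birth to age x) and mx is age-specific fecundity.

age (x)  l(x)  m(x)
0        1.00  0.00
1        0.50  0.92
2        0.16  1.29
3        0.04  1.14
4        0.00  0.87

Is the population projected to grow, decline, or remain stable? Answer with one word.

R0 = Σ lx·mx = 0 + 0.46 + 0.2064 + 0.0456 + 0 = 0.712
R0 < 1, so the population is declining.

declining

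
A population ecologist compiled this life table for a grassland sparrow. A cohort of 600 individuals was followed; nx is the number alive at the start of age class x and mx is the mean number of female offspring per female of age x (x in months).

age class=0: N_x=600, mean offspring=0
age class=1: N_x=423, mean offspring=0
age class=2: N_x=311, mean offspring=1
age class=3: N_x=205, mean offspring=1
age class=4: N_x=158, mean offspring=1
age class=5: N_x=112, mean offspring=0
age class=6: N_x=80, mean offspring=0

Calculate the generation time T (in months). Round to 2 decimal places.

2.77

lx = nx/n0 = nx/600: 1, 0.705, 0.51833…, 0.34167…, 0.26333…, 0.18667…, 0.13333…
lx·mx: 0, 0, 0.518333…, 0.341667…, 0.263333…, 0, 0 → R0 = 1.123333…
x·lx·mx: 0, 0, 1.036667…, 1.025…, 1.053333…, 0, 0 → Σ = 3.115…
T = 3.115… / 1.123333… = 2.772997… → 2.77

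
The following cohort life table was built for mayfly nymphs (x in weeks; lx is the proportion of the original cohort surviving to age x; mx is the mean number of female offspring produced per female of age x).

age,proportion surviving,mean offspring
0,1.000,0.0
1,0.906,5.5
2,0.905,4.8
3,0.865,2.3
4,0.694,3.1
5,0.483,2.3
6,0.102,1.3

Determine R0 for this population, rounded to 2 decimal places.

lx·mx by age: 0, 4.983, 4.344, 1.9895, 2.1514, 1.1109, 0.1326
R0 = Σ lx·mx = 14.7114 → 14.71

14.71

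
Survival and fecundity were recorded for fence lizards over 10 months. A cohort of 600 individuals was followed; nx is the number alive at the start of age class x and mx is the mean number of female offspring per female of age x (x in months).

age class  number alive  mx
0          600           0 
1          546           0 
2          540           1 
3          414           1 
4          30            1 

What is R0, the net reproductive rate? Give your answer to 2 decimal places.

lx = nx/n0 = nx/600: 1, 0.91, 0.9, 0.69, 0.05
lx·mx by age: 0, 0, 0.9, 0.69, 0.05
R0 = Σ lx·mx = 1.64 → 1.64

1.64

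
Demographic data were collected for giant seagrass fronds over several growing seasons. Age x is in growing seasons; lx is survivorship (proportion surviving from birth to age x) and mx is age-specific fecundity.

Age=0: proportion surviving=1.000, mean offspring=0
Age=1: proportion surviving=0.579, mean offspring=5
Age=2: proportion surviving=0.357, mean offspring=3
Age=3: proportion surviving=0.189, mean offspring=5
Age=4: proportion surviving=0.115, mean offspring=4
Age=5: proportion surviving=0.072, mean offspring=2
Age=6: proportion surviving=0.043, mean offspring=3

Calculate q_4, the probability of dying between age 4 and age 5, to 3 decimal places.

q_4 = (l_4 − l_5) / l_4 = (0.115 − 0.072) / 0.115
     = 0.043 / 0.115 = 0.373913… → 0.374

0.374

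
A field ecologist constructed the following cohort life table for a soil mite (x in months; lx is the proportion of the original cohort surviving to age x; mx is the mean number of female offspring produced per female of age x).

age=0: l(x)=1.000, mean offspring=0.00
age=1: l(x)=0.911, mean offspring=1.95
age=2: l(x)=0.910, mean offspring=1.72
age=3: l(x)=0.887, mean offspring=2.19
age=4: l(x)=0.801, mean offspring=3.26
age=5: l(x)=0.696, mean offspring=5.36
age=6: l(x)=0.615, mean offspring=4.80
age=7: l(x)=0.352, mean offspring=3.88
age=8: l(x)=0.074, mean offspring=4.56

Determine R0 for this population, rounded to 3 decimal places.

16.281

lx·mx by age: 0, 1.77645, 1.5652, 1.94253, 2.61126, 3.73056, 2.952, 1.36576, 0.33744
R0 = Σ lx·mx = 16.2812 → 16.281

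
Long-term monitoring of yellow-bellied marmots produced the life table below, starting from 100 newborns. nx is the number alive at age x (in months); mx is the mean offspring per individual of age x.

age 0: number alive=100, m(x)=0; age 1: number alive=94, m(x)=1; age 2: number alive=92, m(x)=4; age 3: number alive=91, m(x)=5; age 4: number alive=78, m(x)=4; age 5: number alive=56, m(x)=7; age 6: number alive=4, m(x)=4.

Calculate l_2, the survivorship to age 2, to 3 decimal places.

l_2 = n_2/n_0 = 92/100 = 0.92 → 0.920

0.920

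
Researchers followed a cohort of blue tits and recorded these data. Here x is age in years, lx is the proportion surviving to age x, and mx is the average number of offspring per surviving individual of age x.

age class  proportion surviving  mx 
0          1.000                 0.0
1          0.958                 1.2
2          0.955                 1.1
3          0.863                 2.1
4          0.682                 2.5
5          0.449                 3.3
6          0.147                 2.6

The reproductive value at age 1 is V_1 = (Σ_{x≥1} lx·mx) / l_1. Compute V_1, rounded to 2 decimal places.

lx·mx for x ≥ 1: 1.1496, 1.0505, 1.8123, 1.705, 1.4817, 0.3822 → sum = 7.5813
V_1 = 7.5813 / l_1 = 7.5813 / 0.958 = 7.913674… → 7.91

7.91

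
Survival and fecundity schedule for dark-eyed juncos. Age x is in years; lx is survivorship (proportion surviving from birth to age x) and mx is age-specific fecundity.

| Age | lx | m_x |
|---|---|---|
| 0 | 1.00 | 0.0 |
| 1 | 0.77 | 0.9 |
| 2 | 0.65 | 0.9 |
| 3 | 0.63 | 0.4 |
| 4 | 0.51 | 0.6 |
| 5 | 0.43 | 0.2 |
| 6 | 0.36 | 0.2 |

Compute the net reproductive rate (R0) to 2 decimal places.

1.99

lx·mx by age: 0, 0.693, 0.585, 0.252, 0.306, 0.086, 0.072
R0 = Σ lx·mx = 1.994 → 1.99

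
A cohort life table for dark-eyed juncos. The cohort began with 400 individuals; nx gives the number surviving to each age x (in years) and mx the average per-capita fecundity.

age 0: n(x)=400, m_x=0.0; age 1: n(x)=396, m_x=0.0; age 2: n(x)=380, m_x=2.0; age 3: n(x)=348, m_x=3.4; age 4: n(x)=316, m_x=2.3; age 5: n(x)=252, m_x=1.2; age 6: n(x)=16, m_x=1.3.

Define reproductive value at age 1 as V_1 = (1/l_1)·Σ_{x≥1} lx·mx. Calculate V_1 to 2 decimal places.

lx = nx/n0 = nx/400: 1, 0.99, 0.95, 0.87, 0.79, 0.63, 0.04
lx·mx for x ≥ 1: 0, 1.9, 2.958, 1.817, 0.756, 0.052 → sum = 7.483
V_1 = 7.483 / l_1 = 7.483 / 0.99 = 7.558586… → 7.56

7.56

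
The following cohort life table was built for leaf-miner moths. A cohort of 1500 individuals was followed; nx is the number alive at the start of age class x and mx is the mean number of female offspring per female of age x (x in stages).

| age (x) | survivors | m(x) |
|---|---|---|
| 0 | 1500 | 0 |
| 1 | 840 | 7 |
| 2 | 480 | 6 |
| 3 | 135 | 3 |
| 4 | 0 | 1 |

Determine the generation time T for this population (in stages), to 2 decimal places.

1.40

lx = nx/n0 = nx/1500: 1, 0.56, 0.32, 0.09, 0
lx·mx: 0, 3.92, 1.92, 0.27, 0 → R0 = 6.11
x·lx·mx: 0, 3.92, 3.84, 0.81, 0 → Σ = 8.57
T = 8.57 / 6.11 = 1.402619… → 1.40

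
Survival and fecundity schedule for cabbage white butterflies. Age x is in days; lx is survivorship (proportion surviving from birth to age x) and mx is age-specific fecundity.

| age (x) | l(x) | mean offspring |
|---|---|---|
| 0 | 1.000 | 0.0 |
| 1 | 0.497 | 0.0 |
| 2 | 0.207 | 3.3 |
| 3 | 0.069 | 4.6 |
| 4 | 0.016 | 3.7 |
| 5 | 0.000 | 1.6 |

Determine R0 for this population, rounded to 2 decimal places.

lx·mx by age: 0, 0, 0.6831, 0.3174, 0.0592, 0
R0 = Σ lx·mx = 1.0597 → 1.06

1.06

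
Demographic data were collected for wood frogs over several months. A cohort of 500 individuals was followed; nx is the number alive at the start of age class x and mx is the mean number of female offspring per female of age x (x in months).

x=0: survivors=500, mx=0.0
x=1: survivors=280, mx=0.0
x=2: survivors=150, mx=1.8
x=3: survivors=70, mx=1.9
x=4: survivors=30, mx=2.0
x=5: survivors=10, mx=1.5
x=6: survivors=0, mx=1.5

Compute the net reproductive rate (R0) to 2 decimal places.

lx = nx/n0 = nx/500: 1, 0.56, 0.3, 0.14, 0.06, 0.02, 0
lx·mx by age: 0, 0, 0.54, 0.266, 0.12, 0.03, 0
R0 = Σ lx·mx = 0.956 → 0.96

0.96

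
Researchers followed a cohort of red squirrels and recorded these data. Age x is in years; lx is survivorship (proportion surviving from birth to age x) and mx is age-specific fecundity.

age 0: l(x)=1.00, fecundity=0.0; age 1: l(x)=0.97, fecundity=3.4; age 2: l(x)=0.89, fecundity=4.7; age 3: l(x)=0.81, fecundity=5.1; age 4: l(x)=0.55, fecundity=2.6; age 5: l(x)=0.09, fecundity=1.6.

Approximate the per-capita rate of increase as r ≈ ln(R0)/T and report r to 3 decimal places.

R0 = Σ lx·mx = 0 + 3.298 + 4.183 + 4.131 + 1.43 + 0.144 = 13.186
Σ x·lx·mx = 30.497; T = 30.497/13.186 = 2.31283…
r ≈ ln(R0)/T = ln(13.186)/2.31283… = 1.11515… → 1.115

1.115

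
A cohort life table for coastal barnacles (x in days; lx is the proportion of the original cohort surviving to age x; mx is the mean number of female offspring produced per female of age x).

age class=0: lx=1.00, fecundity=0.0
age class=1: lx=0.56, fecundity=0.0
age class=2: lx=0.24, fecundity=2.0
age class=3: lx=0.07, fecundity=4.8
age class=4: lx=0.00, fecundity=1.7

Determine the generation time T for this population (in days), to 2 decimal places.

2.41

lx·mx: 0, 0, 0.48, 0.336, 0 → R0 = 0.816
x·lx·mx: 0, 0, 0.96, 1.008, 0 → Σ = 1.968
T = 1.968 / 0.816 = 2.411765… → 2.41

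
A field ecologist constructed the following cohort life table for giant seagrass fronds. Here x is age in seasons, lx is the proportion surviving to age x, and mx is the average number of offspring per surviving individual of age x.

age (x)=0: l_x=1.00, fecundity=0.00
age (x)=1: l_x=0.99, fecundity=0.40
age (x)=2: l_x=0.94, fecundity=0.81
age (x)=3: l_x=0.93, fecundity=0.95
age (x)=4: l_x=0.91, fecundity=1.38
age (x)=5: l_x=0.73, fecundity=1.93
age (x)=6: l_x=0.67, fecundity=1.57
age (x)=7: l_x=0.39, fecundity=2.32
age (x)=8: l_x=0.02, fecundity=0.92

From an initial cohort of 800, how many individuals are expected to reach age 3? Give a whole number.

Expected survivors = N0 · l_3 = 800 × 0.93 = 744 → 744

744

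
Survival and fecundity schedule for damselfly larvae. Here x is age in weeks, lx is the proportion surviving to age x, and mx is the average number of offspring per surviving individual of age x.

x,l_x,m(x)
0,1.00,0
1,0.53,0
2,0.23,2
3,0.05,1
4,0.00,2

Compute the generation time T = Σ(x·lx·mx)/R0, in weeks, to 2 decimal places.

2.10

lx·mx: 0, 0, 0.46, 0.05, 0 → R0 = 0.51
x·lx·mx: 0, 0, 0.92, 0.15, 0 → Σ = 1.07
T = 1.07 / 0.51 = 2.098039… → 2.10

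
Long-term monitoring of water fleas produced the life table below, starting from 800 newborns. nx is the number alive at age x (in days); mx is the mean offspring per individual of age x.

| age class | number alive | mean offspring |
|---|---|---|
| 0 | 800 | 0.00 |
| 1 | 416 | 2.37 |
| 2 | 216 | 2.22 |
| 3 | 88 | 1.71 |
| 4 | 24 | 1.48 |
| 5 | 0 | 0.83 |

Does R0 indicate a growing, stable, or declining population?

lx = nx/n0 = nx/800: 1, 0.52, 0.27, 0.11, 0.03, 0
R0 = Σ lx·mx = 0 + 1.2324 + 0.5994 + 0.1881 + 0.0444 + 0 = 2.0643
R0 > 1, so the population is growing.

growing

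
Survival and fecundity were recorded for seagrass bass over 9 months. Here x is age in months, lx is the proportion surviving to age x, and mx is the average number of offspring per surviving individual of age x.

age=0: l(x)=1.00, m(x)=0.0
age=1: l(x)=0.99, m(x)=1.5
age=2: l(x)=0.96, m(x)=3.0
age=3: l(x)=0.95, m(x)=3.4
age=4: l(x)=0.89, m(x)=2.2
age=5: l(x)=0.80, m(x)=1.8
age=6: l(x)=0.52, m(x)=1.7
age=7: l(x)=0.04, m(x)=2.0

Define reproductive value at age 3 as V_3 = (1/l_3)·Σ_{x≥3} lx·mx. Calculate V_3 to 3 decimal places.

lx·mx for x ≥ 3: 3.23, 1.958, 1.44, 0.884, 0.08 → sum = 7.592
V_3 = 7.592 / l_3 = 7.592 / 0.95 = 7.991579… → 7.992

7.992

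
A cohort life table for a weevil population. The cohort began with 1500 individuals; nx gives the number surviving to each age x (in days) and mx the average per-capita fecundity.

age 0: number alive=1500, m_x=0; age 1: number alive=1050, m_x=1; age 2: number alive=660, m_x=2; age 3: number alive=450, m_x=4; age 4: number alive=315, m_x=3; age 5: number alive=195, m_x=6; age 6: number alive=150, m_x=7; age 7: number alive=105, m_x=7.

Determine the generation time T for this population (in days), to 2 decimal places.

lx = nx/n0 = nx/1500: 1, 0.7, 0.44, 0.3, 0.21, 0.13, 0.1, 0.07
lx·mx: 0, 0.7, 0.88, 1.2, 0.63, 0.78, 0.7, 0.49 → R0 = 5.38
x·lx·mx: 0, 0.7, 1.76, 3.6, 2.52, 3.9, 4.2, 3.43 → Σ = 20.11
T = 20.11 / 5.38 = 3.737918… → 3.74

3.74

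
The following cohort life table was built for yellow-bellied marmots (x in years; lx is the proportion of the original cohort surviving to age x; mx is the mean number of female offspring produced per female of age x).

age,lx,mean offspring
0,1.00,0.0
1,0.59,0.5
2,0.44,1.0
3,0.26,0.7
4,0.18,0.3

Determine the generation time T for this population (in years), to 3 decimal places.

lx·mx: 0, 0.295, 0.44, 0.182, 0.054 → R0 = 0.971
x·lx·mx: 0, 0.295, 0.88, 0.546, 0.216 → Σ = 1.937
T = 1.937 / 0.971 = 1.994851… → 1.995

1.995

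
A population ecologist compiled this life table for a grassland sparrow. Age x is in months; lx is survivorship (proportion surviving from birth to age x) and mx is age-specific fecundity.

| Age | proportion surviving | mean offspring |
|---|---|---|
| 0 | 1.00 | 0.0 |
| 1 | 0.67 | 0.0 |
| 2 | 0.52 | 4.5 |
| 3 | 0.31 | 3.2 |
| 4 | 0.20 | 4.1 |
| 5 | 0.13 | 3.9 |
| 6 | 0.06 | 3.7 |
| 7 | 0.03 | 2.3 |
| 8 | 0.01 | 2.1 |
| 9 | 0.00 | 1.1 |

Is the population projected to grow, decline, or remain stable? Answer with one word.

R0 = Σ lx·mx = 0 + 0 + 2.34 + 0.992 + 0.82 + 0.507 + 0.222 + 0.069 + 0.021 + 0 = 4.971
R0 > 1, so the population is growing.

growing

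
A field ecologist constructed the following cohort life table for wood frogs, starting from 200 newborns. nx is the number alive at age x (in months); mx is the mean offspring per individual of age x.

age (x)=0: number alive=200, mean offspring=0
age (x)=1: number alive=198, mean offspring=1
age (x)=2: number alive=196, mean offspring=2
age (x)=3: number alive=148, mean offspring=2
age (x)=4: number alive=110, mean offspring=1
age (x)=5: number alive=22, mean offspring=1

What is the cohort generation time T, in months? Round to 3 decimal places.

2.377

lx = nx/n0 = nx/200: 1, 0.99, 0.98, 0.74, 0.55, 0.11
lx·mx: 0, 0.99, 1.96, 1.48, 0.55, 0.11 → R0 = 5.09
x·lx·mx: 0, 0.99, 3.92, 4.44, 2.2, 0.55 → Σ = 12.1
T = 12.1 / 5.09 = 2.37721… → 2.377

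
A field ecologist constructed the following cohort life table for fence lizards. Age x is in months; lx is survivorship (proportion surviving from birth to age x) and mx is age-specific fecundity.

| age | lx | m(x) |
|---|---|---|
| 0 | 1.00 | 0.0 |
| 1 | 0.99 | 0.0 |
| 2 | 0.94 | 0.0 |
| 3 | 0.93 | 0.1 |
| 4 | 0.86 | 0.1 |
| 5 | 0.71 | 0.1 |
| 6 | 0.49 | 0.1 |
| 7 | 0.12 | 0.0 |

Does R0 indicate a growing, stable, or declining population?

R0 = Σ lx·mx = 0 + 0 + 0 + 0.093 + 0.086 + 0.071 + 0.049 + 0 = 0.299
R0 < 1, so the population is declining.

declining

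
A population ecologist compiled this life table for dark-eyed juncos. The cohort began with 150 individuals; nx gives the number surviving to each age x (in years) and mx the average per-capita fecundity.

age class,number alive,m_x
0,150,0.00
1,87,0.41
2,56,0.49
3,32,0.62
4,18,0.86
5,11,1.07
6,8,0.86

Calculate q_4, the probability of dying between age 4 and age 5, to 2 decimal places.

lx = nx/n0 = nx/150: 1, 0.58, 0.37333…, 0.21333…, 0.12, 0.07333…, 0.05333…
q_4 = (l_4 − l_5) / l_4 = (0.12 − 0.073333…) / 0.12
     = 0.046667… / 0.12 = 0.388889… → 0.39

0.39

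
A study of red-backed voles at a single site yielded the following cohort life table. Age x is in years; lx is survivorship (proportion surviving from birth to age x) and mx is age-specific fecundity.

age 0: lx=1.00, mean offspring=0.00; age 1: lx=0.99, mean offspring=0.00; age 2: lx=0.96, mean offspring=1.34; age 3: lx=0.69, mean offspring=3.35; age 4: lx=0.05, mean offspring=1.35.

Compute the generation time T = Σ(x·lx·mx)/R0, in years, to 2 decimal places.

2.67

lx·mx: 0, 0, 1.2864, 2.3115, 0.0675 → R0 = 3.6654
x·lx·mx: 0, 0, 2.5728, 6.9345, 0.27 → Σ = 9.7773
T = 9.7773 / 3.6654 = 2.667458… → 2.67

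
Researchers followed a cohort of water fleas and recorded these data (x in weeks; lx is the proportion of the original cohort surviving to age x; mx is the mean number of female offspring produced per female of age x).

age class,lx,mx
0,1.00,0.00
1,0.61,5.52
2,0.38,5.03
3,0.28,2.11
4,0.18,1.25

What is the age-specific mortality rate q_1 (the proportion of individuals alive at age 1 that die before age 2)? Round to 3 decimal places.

0.377

q_1 = (l_1 − l_2) / l_1 = (0.61 − 0.38) / 0.61
     = 0.23 / 0.61 = 0.377049… → 0.377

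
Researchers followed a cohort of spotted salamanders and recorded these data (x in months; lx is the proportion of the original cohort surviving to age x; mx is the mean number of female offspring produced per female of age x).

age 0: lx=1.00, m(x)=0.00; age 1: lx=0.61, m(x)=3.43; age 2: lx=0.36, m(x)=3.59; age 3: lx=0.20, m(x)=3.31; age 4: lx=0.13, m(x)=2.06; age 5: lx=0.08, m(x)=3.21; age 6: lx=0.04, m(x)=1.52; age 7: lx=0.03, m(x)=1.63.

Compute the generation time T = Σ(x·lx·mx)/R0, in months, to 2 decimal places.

lx·mx: 0, 2.0923, 1.2924, 0.662, 0.2678, 0.2568, 0.0608, 0.0489 → R0 = 4.681
x·lx·mx: 0, 2.0923, 2.5848, 1.986, 1.0712, 1.284, 0.3648, 0.3423 → Σ = 9.7254
T = 9.7254 / 4.681 = 2.077633… → 2.08

2.08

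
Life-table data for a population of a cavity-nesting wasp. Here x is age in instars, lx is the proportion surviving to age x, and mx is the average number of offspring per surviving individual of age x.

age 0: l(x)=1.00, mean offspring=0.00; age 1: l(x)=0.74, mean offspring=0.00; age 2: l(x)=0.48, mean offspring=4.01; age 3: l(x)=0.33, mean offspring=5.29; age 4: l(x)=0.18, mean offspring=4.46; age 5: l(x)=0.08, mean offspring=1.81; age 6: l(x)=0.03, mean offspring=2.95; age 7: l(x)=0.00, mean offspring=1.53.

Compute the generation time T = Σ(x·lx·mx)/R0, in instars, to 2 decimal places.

lx·mx: 0, 0, 1.9248, 1.7457, 0.8028, 0.1448, 0.0885, 0 → R0 = 4.7066
x·lx·mx: 0, 0, 3.8496, 5.2371, 3.2112, 0.724, 0.531, 0 → Σ = 13.5529
T = 13.5529 / 4.7066 = 2.879552… → 2.88

2.88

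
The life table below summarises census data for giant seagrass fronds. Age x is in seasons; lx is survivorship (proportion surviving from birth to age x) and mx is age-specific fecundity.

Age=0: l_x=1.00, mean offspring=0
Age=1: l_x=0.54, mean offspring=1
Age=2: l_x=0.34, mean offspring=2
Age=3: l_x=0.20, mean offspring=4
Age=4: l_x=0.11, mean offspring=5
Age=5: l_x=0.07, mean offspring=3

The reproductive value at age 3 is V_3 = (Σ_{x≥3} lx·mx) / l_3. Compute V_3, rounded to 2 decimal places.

lx·mx for x ≥ 3: 0.8, 0.55, 0.21 → sum = 1.56
V_3 = 1.56 / l_3 = 1.56 / 0.2 = 7.8 → 7.80

7.80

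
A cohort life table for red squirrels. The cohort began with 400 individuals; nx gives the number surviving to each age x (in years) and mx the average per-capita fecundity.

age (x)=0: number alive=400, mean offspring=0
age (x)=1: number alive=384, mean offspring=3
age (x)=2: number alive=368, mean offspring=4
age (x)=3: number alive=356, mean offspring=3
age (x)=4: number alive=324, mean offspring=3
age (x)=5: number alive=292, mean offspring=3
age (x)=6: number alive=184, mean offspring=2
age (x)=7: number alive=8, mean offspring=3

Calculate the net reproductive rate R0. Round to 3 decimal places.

14.830

lx = nx/n0 = nx/400: 1, 0.96, 0.92, 0.89, 0.81, 0.73, 0.46, 0.02
lx·mx by age: 0, 2.88, 3.68, 2.67, 2.43, 2.19, 0.92, 0.06
R0 = Σ lx·mx = 14.83 → 14.830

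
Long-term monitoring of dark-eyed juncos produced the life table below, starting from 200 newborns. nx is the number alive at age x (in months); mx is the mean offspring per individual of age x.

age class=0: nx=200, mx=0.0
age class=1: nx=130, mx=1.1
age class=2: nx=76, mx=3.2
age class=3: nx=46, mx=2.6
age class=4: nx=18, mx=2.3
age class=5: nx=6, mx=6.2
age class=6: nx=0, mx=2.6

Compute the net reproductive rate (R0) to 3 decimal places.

lx = nx/n0 = nx/200: 1, 0.65, 0.38, 0.23, 0.09, 0.03, 0
lx·mx by age: 0, 0.715, 1.216, 0.598, 0.207, 0.186, 0
R0 = Σ lx·mx = 2.922 → 2.922

2.922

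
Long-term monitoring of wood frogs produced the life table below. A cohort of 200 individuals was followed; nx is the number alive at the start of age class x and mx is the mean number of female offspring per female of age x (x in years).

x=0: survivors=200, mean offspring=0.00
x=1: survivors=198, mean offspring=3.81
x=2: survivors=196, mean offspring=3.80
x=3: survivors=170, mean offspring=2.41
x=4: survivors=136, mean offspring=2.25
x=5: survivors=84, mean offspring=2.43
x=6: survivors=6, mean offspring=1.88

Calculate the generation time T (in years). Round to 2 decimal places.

lx = nx/n0 = nx/200: 1, 0.99, 0.98, 0.85, 0.68, 0.42, 0.03
lx·mx: 0, 3.7719, 3.724, 2.0485, 1.53, 1.0206, 0.0564 → R0 = 12.1514
x·lx·mx: 0, 3.7719, 7.448, 6.1455, 6.12, 5.103, 0.3384 → Σ = 28.9268
T = 28.9268 / 12.1514 = 2.380532… → 2.38

2.38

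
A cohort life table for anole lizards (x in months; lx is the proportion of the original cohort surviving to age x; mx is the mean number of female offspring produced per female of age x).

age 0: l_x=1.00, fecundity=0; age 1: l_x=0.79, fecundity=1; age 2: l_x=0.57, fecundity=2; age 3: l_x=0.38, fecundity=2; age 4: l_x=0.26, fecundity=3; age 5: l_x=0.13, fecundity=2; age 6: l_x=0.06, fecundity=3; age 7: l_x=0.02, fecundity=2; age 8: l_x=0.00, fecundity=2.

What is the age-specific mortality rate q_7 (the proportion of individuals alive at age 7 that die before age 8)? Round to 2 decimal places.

1.00

q_7 = (l_7 − l_8) / l_7 = (0.02 − 0) / 0.02
     = 0.02 / 0.02 = 1 → 1.00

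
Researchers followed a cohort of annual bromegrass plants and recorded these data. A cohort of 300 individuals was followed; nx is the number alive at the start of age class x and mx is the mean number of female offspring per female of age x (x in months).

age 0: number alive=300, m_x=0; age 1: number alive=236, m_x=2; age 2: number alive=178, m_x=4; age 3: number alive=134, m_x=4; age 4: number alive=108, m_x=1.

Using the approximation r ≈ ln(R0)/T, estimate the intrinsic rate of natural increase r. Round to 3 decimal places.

0.839

lx = nx/n0 = nx/300: 1, 0.78667…, 0.59333…, 0.44667…, 0.36
R0 = Σ lx·mx = 0 + 1.57333… + 2.37333… + 1.78667… + 0.36 = 6.093333…
Σ x·lx·mx = 13.12…; T = 13.12…/6.093333… = 2.15317…
r ≈ ln(R0)/T = ln(6.093333…)/2.15317… = 0.83932… → 0.839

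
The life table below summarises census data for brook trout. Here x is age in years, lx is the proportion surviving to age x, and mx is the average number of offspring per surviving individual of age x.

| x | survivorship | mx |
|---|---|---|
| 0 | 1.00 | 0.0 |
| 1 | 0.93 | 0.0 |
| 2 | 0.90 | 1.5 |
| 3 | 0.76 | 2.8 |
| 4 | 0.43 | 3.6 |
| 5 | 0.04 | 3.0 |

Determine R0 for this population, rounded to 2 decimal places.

5.15

lx·mx by age: 0, 0, 1.35, 2.128, 1.548, 0.12
R0 = Σ lx·mx = 5.146 → 5.15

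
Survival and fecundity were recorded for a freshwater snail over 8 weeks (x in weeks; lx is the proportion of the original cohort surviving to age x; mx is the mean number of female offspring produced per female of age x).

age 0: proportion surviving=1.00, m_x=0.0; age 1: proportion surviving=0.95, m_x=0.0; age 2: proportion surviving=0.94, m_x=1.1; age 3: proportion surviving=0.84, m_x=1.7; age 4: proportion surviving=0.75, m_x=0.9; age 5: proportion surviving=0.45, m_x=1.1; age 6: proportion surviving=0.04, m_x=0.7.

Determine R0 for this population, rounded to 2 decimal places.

lx·mx by age: 0, 0, 1.034, 1.428, 0.675, 0.495, 0.028
R0 = Σ lx·mx = 3.66 → 3.66

3.66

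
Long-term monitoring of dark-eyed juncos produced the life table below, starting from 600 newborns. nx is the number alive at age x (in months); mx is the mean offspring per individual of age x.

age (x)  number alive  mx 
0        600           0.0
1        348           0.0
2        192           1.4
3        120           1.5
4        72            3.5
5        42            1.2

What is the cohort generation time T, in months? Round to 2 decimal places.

3.11

lx = nx/n0 = nx/600: 1, 0.58, 0.32, 0.2, 0.12, 0.07
lx·mx: 0, 0, 0.448, 0.3, 0.42, 0.084 → R0 = 1.252
x·lx·mx: 0, 0, 0.896, 0.9, 1.68, 0.42 → Σ = 3.896
T = 3.896 / 1.252 = 3.111821… → 3.11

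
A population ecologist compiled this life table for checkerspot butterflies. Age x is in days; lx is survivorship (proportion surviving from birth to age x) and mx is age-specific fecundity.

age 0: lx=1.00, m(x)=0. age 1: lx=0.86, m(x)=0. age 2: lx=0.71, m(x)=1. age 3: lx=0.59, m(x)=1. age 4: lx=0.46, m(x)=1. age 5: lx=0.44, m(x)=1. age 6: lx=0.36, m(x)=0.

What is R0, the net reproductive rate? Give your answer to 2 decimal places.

lx·mx by age: 0, 0, 0.71, 0.59, 0.46, 0.44, 0
R0 = Σ lx·mx = 2.2 → 2.20

2.20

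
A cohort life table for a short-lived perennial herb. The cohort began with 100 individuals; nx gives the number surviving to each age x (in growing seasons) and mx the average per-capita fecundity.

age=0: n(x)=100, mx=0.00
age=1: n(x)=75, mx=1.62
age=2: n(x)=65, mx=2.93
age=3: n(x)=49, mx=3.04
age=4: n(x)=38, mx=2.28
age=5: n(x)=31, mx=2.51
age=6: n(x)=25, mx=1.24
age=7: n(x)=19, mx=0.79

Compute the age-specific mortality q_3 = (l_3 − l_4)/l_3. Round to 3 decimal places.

0.224

lx = nx/n0 = nx/100: 1, 0.75, 0.65, 0.49, 0.38, 0.31, 0.25, 0.19
q_3 = (l_3 − l_4) / l_3 = (0.49 − 0.38) / 0.49
     = 0.11 / 0.49 = 0.22449… → 0.224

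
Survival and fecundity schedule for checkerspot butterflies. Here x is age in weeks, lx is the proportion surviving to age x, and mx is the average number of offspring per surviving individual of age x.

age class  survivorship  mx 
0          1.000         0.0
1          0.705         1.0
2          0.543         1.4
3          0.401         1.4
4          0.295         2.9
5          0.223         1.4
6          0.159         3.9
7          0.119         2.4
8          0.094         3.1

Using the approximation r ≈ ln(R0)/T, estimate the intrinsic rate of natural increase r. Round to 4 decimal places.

R0 = Σ lx·mx = 0 + 0.705 + 0.7602 + 0.5614 + 0.8555 + 0.3122 + 0.6201 + 0.2856 + 0.2914 = 4.3914
Σ x·lx·mx = 16.9436; T = 16.9436/4.3914 = 3.85836…
r ≈ ln(R0)/T = ln(4.3914)/3.85836… = 0.383492… → 0.3835

0.3835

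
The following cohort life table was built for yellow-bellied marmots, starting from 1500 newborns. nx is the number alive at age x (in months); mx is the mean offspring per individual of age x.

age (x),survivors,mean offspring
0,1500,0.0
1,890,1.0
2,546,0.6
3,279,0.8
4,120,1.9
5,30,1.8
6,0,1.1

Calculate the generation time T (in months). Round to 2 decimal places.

lx = nx/n0 = nx/1500: 1, 0.59333…, 0.364, 0.186, 0.08, 0.02, 0
lx·mx: 0, 0.593333…, 0.2184, 0.1488, 0.152, 0.036, 0 → R0 = 1.148533…
x·lx·mx: 0, 0.593333…, 0.4368, 0.4464, 0.608, 0.18, 0 → Σ = 2.264533…
T = 2.264533… / 1.148533… = 1.971674… → 1.97

1.97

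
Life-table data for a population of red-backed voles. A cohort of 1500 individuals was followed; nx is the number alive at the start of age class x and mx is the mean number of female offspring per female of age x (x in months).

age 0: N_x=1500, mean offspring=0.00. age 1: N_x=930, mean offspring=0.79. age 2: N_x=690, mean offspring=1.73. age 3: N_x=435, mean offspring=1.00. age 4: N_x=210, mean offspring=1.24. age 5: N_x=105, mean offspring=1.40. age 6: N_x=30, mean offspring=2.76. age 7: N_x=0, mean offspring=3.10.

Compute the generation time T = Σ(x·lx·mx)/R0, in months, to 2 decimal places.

lx = nx/n0 = nx/1500: 1, 0.62, 0.46, 0.29, 0.14, 0.07, 0.02, 0
lx·mx: 0, 0.4898, 0.7958, 0.29, 0.1736, 0.098, 0.0552, 0 → R0 = 1.9024
x·lx·mx: 0, 0.4898, 1.5916, 0.87, 0.6944, 0.49, 0.3312, 0 → Σ = 4.467
T = 4.467 / 1.9024 = 2.348087… → 2.35

2.35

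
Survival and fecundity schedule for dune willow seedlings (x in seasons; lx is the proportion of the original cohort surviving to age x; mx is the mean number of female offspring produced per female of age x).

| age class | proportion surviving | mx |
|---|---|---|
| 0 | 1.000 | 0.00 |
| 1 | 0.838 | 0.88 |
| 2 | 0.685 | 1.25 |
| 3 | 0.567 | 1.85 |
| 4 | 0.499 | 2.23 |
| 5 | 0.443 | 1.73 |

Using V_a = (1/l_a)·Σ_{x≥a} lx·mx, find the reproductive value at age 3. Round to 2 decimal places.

5.16

lx·mx for x ≥ 3: 1.04895, 1.11277, 0.76639 → sum = 2.92811
V_3 = 2.92811 / l_3 = 2.92811 / 0.567 = 5.164215… → 5.16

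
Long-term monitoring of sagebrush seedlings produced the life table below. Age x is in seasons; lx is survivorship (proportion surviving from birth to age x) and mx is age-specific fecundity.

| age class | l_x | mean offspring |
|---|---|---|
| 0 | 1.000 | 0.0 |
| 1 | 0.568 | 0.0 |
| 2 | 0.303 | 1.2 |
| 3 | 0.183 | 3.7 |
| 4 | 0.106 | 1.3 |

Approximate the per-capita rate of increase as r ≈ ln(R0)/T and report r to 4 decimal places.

R0 = Σ lx·mx = 0 + 0 + 0.3636 + 0.6771 + 0.1378 = 1.1785
Σ x·lx·mx = 3.3097; T = 3.3097/1.1785 = 2.8084…
r ≈ ln(R0)/T = ln(1.1785)/2.8084… = 0.058483… → 0.0585

0.0585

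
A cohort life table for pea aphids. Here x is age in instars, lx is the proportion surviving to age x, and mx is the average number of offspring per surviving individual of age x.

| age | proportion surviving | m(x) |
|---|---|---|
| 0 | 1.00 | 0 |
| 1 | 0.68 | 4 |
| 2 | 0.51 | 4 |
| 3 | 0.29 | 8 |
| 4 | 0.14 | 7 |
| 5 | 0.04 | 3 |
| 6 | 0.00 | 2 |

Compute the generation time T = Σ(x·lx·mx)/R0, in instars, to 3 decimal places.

lx·mx: 0, 2.72, 2.04, 2.32, 0.98, 0.12, 0 → R0 = 8.18
x·lx·mx: 0, 2.72, 4.08, 6.96, 3.92, 0.6, 0 → Σ = 18.28
T = 18.28 / 8.18 = 2.234719… → 2.235

2.235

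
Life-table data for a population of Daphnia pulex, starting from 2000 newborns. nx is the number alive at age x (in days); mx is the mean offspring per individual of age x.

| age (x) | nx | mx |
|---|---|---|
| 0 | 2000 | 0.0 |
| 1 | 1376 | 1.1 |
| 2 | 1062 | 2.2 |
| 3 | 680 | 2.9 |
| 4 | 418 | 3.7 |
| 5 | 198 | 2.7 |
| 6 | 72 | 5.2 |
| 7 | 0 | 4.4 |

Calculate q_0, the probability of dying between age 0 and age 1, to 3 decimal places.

0.312

lx = nx/n0 = nx/2000: 1, 0.688, 0.531, 0.34, 0.209, 0.099, 0.036, 0
q_0 = (l_0 − l_1) / l_0 = (1 − 0.688) / 1
     = 0.312 / 1 = 0.312 → 0.312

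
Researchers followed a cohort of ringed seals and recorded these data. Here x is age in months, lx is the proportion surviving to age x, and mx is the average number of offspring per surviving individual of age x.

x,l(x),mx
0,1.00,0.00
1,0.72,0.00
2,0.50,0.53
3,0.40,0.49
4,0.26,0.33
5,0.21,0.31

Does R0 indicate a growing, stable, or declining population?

declining

R0 = Σ lx·mx = 0 + 0 + 0.265 + 0.196 + 0.0858 + 0.0651 = 0.6119
R0 < 1, so the population is declining.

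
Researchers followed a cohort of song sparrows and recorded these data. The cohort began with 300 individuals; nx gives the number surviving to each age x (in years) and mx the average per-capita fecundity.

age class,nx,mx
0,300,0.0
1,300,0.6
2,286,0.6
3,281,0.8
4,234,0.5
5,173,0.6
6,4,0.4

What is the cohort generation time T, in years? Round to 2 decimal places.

2.75

lx = nx/n0 = nx/300: 1, 1, 0.95333…, 0.93667…, 0.78, 0.57667…, 0.01333…
lx·mx: 0, 0.6, 0.572…, 0.749333…, 0.39, 0.346…, 0.005333… → R0 = 2.662667…
x·lx·mx: 0, 0.6, 1.144…, 2.248…, 1.56, 1.73…, 0.032… → Σ = 7.314…
T = 7.314… / 2.662667… = 2.74687… → 2.75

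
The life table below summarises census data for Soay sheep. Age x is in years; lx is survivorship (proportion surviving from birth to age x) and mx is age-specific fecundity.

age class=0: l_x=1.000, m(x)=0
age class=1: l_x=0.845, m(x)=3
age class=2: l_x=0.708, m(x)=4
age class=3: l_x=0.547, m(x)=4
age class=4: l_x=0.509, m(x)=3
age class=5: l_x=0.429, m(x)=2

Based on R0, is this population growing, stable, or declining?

R0 = Σ lx·mx = 0 + 2.535 + 2.832 + 2.188 + 1.527 + 0.858 = 9.94
R0 > 1, so the population is growing.

growing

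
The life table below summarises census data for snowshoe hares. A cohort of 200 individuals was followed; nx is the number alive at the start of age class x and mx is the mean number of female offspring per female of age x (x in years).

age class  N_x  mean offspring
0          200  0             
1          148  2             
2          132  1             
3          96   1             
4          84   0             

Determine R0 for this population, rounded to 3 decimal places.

2.620

lx = nx/n0 = nx/200: 1, 0.74, 0.66, 0.48, 0.42
lx·mx by age: 0, 1.48, 0.66, 0.48, 0
R0 = Σ lx·mx = 2.62 → 2.620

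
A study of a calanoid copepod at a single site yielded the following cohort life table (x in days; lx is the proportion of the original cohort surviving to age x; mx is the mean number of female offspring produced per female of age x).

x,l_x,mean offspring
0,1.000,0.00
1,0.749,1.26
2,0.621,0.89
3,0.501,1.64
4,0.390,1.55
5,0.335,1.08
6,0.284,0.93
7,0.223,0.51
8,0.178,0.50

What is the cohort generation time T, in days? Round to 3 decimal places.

3.155

lx·mx: 0, 0.94374, 0.55269, 0.82164, 0.6045, 0.3618, 0.26412, 0.11373, 0.089 → R0 = 3.75122
x·lx·mx: 0, 0.94374, 1.10538, 2.46492, 2.418, 1.809, 1.58472, 0.79611, 0.712 → Σ = 11.83387
T = 11.83387 / 3.75122 = 3.154672… → 3.155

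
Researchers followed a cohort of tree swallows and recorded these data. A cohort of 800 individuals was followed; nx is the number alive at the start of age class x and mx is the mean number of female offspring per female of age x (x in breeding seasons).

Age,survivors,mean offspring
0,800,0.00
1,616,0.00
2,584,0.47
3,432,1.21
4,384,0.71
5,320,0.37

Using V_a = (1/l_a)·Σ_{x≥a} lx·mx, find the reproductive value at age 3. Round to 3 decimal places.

2.115

lx = nx/n0 = nx/800: 1, 0.77, 0.73, 0.54, 0.48, 0.4
lx·mx for x ≥ 3: 0.6534, 0.3408, 0.148 → sum = 1.1422
V_3 = 1.1422 / l_3 = 1.1422 / 0.54 = 2.115185… → 2.115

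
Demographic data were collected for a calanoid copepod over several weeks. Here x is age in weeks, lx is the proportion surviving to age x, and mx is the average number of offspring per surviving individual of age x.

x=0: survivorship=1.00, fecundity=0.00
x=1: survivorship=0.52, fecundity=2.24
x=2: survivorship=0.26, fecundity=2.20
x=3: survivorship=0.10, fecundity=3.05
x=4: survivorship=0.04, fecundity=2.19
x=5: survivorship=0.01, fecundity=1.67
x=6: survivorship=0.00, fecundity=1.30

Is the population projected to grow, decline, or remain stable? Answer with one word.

growing

R0 = Σ lx·mx = 0 + 1.1648 + 0.572 + 0.305 + 0.0876 + 0.0167 + 0 = 2.1461
R0 > 1, so the population is growing.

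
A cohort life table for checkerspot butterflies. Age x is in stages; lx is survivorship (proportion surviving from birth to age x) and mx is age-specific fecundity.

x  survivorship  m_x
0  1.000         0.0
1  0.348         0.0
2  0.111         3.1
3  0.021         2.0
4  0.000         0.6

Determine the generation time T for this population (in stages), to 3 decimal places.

2.109

lx·mx: 0, 0, 0.3441, 0.042, 0 → R0 = 0.3861
x·lx·mx: 0, 0, 0.6882, 0.126, 0 → Σ = 0.8142
T = 0.8142 / 0.3861 = 2.10878… → 2.109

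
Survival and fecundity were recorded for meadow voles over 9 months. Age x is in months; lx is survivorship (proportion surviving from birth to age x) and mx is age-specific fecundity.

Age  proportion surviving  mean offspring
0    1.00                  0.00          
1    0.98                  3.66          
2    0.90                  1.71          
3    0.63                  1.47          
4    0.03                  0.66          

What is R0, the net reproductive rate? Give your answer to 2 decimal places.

lx·mx by age: 0, 3.5868, 1.539, 0.9261, 0.0198
R0 = Σ lx·mx = 6.0717 → 6.07

6.07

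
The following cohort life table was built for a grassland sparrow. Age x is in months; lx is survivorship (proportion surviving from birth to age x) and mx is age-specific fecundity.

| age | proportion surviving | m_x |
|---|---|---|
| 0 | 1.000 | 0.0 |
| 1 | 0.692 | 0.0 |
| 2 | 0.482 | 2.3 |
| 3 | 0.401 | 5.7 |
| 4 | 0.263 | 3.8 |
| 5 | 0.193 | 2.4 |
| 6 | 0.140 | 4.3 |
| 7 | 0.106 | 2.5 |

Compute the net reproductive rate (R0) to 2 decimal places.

lx·mx by age: 0, 0, 1.1086, 2.2857, 0.9994, 0.4632, 0.602, 0.265
R0 = Σ lx·mx = 5.7239 → 5.72

5.72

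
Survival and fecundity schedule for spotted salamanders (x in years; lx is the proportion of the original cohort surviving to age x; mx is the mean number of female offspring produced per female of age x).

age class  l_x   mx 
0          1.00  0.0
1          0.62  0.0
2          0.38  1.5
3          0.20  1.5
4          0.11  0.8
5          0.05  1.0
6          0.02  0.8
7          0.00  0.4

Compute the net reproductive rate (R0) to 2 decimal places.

lx·mx by age: 0, 0, 0.57, 0.3, 0.088, 0.05, 0.016, 0
R0 = Σ lx·mx = 1.024 → 1.02

1.02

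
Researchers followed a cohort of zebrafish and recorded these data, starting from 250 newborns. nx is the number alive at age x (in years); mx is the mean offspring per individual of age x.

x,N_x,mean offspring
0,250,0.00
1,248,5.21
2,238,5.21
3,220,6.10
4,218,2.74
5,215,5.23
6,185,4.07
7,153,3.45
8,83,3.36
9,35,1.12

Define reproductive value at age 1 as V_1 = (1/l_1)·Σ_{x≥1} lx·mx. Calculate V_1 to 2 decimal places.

29.01

lx = nx/n0 = nx/250: 1, 0.992, 0.952, 0.88, 0.872, 0.86, 0.74, 0.612, 0.332, 0.14
lx·mx for x ≥ 1: 5.16832, 4.95992, 5.368, 2.38928, 4.4978, 3.0118, 2.1114, 1.11552, 0.1568 → sum = 28.77884
V_1 = 28.77884 / l_1 = 28.77884 / 0.992 = 29.010927… → 29.01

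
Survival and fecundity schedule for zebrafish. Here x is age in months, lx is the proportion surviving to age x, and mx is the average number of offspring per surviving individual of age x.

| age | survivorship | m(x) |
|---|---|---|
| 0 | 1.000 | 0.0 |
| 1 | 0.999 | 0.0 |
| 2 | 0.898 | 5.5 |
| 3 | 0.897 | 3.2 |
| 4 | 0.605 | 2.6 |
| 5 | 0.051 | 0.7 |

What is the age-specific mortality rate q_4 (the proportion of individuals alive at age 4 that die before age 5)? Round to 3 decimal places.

q_4 = (l_4 − l_5) / l_4 = (0.605 − 0.051) / 0.605
     = 0.554 / 0.605 = 0.915702… → 0.916

0.916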